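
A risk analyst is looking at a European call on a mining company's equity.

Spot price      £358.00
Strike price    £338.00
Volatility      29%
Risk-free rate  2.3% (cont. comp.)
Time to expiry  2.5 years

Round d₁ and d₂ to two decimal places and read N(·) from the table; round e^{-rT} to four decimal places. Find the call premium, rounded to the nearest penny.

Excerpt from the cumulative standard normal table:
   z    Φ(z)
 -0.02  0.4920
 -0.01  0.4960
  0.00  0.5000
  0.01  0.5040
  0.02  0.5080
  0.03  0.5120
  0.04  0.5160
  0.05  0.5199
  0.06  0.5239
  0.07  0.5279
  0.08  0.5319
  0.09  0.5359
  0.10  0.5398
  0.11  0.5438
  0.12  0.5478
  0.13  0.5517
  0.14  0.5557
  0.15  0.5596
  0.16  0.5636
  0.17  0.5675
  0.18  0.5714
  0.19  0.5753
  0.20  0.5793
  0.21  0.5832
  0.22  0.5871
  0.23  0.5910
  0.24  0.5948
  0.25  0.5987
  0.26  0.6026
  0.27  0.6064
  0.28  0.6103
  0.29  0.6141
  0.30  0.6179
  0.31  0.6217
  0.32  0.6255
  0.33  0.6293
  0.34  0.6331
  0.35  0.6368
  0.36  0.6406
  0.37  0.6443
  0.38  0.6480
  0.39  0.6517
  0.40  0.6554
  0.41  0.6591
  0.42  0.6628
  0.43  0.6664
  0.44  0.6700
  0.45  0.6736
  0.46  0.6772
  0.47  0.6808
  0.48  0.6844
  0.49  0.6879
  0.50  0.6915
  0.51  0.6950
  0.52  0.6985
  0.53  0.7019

£82.91

σ√T = 0.29 × 1.5811 = 0.4585
ln(S/K) + (r + σ²/2)T = ln(358/338) + (0.023 + 0.29²/2)·2.5 = 0.0575 + 0.1626 = 0.2201
d₁ = 0.2201 / 0.4585 = 0.4800 ⇒ 0.48
d₂ = d₁ − σ√T = 0.4800 − 0.4585 = 0.0215 ⇒ 0.02
exp(−rT) = exp(−0.023·2.5) = 0.9441
C = 358·N(0.48) − 338·0.9441·N(0.02) = 358·0.6844 − 338·0.9441·0.5080 = 245.0152 − 162.1057 = 82.9095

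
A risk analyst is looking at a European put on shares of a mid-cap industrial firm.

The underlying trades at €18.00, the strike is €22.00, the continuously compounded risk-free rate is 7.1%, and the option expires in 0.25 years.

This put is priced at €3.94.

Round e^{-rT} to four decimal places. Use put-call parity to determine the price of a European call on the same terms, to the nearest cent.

€0.33

e^(−rT) = e^(−0.071·0.25) = 0.9824
Put-call parity: C − P = S − K·e^(−rT) = 18 − 22·0.9824 = 18 − 21.6128 = -3.6128
C = P + (C − P) = 3.94 + (-3.6128) = 0.3272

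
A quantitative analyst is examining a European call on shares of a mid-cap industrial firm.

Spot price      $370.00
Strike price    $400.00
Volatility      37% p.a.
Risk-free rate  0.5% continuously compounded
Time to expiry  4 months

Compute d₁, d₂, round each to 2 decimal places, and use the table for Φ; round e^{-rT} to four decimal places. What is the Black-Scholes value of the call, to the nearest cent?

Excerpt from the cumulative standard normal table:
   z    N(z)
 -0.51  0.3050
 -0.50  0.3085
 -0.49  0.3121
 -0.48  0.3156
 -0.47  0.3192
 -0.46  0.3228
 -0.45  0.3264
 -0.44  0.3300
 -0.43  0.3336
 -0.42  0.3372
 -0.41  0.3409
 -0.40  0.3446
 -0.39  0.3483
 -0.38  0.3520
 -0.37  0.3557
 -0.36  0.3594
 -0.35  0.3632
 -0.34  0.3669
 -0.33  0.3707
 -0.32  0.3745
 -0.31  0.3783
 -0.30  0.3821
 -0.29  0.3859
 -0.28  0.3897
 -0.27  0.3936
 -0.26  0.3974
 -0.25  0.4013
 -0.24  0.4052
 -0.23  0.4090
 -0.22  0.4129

σ√T = 0.37 × 0.5774 = 0.2136
d₁ = [ln(370/400) + (0.005 + 0.37²/2)·0.3333] / 0.2136 = [-0.0780 + 0.0245] / 0.2136 = -0.2503 which rounds to -0.25
d₂ = d₁ − σ√T = -0.2503 − 0.2136 = -0.4640 which rounds to -0.46
exp(−rT) = exp(−0.005·0.3333) = 0.9983
N(d₁) = N(-0.25) = 0.4013;  N(d₂) = N(-0.46) = 0.3228
C = 370·0.4013 − 400·0.9983·0.3228 = 148.4810 − 128.9005 = 19.5805

$19.58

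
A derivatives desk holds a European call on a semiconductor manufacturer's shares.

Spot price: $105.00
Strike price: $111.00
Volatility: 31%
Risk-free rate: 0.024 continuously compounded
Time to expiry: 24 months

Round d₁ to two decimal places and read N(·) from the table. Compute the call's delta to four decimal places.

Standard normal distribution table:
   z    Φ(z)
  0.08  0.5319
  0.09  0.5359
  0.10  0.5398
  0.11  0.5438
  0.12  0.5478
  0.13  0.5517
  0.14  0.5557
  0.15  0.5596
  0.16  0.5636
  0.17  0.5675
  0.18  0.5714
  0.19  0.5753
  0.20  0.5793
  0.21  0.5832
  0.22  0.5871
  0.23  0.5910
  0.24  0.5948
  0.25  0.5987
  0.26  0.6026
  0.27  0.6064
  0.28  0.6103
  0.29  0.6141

0.5793

T = 2;  σ√T = 0.4384
ln(S/K) + (r + σ²/2)T = ln(105/111) + (0.024 + 0.31²/2)·2 = -0.0556 + 0.1441 = 0.0885
d₁ = 0.0885 / 0.4384 = 0.2019 ⇒ 0.20
N(d₁) = N(0.20) = 0.5793
Δ_call = N(d₁) = 0.5793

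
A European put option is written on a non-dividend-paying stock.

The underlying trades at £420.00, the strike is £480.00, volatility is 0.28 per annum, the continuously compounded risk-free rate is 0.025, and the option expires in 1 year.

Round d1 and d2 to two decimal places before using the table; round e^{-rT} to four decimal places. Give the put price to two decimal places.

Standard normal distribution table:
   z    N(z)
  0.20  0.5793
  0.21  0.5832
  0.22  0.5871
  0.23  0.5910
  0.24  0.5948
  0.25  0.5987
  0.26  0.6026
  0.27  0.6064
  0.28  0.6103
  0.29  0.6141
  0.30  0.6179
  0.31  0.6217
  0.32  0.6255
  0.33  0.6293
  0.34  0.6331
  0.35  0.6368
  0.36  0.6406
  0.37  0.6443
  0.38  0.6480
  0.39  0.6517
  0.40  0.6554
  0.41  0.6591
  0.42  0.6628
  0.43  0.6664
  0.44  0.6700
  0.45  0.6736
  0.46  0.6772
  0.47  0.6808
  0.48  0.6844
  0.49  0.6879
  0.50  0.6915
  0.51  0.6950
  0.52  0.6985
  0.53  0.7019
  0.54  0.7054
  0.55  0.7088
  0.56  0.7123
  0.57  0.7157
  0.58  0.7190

£77.14

σ√T = 0.28·√1 = 0.2800
d₁ = [ln(420/480) + (0.025 + 0.28²/2)·1] / 0.2800 = [-0.1335 + 0.0642] / 0.2800 = -0.2476 ≈ -0.25
d₂ = d₁ − σ√T = -0.2476 − 0.2800 = -0.5276 ≈ -0.53
e^(−rT) = e^(−0.025·1) = 0.9753
P = 480·0.9753·N(0.53) − 420·N(0.25) = 480·0.9753·0.7019 − 420·0.5987 = 328.5903 − 251.4540 = 77.1363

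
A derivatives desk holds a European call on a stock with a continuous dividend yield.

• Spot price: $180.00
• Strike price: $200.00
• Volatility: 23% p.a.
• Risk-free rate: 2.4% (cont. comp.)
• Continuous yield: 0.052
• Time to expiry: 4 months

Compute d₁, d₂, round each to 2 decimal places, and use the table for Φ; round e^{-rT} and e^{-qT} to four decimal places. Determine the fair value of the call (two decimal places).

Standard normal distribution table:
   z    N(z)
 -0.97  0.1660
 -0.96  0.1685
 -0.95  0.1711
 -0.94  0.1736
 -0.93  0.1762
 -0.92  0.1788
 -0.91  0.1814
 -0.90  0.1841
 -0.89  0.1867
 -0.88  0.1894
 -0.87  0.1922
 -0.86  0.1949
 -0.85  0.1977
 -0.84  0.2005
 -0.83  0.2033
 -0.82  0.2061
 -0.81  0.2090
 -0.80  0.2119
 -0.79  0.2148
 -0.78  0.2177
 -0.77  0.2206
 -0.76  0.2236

$2.53

T = 0.3333;  σ√T = 0.1328
d₁ = [ln(180/200) + (0.024 − 0.052 + ½·0.23²)·0.3333] / (σ√T) = (-0.1054 − 0.0005) / 0.1328 = -0.7973 → -0.80
d₂ = -0.7973 − 0.1328 = -0.9301 → -0.93
e^(−qT) = e^(−0.052·0.3333) = 0.9828;  e^(−rT) = e^(−0.024·0.3333) = 0.9920
N(d₁) = N(-0.80) = 0.2119;  N(d₂) = N(-0.93) = 0.1762
C = 180·0.9828·0.2119 − 200·0.9920·0.1762 = 37.4860 − 34.9581 = 2.5279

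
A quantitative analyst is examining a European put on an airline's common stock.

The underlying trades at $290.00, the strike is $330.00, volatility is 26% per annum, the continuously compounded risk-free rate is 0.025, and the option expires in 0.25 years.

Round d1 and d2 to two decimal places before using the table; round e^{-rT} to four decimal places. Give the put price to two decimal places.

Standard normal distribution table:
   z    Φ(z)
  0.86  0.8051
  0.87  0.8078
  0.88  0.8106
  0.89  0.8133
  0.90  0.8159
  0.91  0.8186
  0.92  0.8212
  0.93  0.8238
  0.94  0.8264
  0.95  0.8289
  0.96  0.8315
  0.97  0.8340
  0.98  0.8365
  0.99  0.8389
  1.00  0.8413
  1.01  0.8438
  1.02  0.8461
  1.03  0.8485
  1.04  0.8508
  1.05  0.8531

σ√T = 0.26·√0.25 = 0.1300
d₁ = [ln(290/330) + (0.025 + 0.26²/2)·0.25] / 0.1300 = [-0.1292 + 0.0147] / 0.1300 = -0.8809 → -0.88
d₂ = d₁ − σ√T = -0.8809 − 0.1300 = -1.0109 → -1.01
exp(−rT) = exp(−0.025·0.25) = 0.9938
P = 330·0.9938·N(1.01) − 290·N(0.88) = 330·0.9938·0.8438 − 290·0.8106 = 276.7276 − 235.0740 = 41.6536

$41.65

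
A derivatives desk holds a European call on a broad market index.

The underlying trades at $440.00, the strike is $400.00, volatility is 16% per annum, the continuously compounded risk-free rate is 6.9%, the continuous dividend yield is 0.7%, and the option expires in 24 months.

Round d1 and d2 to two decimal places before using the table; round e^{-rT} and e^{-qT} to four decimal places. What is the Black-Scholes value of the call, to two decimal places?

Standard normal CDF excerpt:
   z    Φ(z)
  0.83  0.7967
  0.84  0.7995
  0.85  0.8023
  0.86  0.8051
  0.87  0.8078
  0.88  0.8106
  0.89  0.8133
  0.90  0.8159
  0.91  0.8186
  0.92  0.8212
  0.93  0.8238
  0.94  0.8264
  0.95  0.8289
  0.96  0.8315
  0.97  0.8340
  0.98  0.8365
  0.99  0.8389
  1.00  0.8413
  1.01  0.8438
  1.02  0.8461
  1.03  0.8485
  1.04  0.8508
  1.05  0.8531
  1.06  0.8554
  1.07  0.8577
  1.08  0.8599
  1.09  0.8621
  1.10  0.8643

$92.57

σ√T = 0.16 × 1.4142 = 0.2263
ln(S/K) + (r − q + σ²/2)T = ln(440/400) + (0.069 − 0.007 + 0.16²/2)·2 = 0.0953 + 0.1496 = 0.2449
d₁ = 0.2449 / 0.2263 = 1.0824 ≈ 1.08
d₂ = d₁ − σ√T = 1.0824 − 0.2263 = 0.8561 ≈ 0.86
exp(−qT) = exp(−0.007·2) = 0.9861;  exp(−rT) = exp(−0.069·2) = 0.8711
N(d₁) = N(1.08) = 0.8599;  N(d₂) = N(0.86) = 0.8051
C = 440·0.9861·0.8599 − 400·0.8711·0.8051 = 373.0969 − 280.5290 = 92.5678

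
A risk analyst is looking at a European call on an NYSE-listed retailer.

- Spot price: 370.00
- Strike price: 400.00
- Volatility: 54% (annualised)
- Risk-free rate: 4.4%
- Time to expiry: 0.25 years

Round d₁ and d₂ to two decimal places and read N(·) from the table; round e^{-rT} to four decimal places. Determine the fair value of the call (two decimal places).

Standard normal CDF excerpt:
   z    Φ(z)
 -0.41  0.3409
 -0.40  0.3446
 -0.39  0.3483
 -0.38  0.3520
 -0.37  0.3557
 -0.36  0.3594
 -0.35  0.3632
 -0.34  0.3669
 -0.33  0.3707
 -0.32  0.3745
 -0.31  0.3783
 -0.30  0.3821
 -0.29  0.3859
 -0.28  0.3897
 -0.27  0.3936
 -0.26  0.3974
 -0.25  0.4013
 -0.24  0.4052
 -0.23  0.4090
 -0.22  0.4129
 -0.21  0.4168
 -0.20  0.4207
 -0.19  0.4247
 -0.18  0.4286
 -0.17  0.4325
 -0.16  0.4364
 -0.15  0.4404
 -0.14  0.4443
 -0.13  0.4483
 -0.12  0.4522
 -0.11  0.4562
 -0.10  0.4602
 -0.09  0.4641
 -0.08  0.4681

29.53

σ√T = 0.54·√0.25 = 0.2700
d₁ = [ln(370/400) + (0.044 + 0.54²/2)·0.25] / 0.2700 = [-0.0780 + 0.0475] / 0.2700 = -0.1130 → -0.11
d₂ = d₁ − σ√T = -0.1130 − 0.2700 = -0.3830 → -0.38
exp(−rT) = exp(−0.044·0.25) = 0.9891
C = 370·N(-0.11) − 400·0.9891·N(-0.38) = 370·0.4562 − 400·0.9891·0.3520 = 168.7940 − 139.2653 = 29.5287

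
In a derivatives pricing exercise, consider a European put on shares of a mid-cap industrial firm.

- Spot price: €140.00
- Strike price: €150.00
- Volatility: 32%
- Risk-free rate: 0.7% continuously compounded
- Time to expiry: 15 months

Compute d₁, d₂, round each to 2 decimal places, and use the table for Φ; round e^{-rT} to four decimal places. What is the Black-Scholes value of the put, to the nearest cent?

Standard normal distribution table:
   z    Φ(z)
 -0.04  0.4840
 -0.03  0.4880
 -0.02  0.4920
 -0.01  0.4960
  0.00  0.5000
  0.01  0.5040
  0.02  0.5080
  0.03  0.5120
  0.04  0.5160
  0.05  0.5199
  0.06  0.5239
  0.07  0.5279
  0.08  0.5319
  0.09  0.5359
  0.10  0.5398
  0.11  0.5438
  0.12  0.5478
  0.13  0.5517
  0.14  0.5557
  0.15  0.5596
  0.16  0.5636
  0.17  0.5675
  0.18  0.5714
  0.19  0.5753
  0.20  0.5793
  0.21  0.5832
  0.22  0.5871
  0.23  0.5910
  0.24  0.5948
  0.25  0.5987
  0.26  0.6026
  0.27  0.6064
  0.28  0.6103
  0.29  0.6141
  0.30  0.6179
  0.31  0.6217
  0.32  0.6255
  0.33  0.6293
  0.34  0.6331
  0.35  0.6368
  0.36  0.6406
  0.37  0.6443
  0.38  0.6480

€25.25

T = 1.25;  σ√T = 0.3578
d₁ = [ln(140/150) + (0.007 + ½·0.32²)·1.25] / (σ√T) = (-0.0690 + 0.0728) / 0.3578 = 0.0105 ≈ 0.01
d₂ = 0.0105 − 0.3578 = -0.3473 ≈ -0.35
exp(−rT) = exp(−0.007·1.25) = 0.9913
P = 150·0.9913·N(0.35) − 140·N(-0.01) = 150·0.9913·0.6368 − 140·0.4960 = 94.6890 − 69.4400 = 25.2490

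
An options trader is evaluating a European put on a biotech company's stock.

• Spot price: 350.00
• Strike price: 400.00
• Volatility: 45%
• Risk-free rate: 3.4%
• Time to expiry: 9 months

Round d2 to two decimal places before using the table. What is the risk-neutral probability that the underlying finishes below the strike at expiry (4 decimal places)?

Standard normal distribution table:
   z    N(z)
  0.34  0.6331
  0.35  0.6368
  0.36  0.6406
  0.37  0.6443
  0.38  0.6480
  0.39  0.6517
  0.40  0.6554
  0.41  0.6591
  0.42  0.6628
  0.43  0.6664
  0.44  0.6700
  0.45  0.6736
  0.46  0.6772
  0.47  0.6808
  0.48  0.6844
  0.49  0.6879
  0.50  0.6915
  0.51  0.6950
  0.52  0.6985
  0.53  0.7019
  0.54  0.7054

σ√T = 0.45·√0.75 = 0.3897
d₁ = [ln(350/400) + (0.034 + 0.45²/2)·0.75] / 0.3897 = [-0.1335 + 0.1014] / 0.3897 = -0.0824 ≈ -0.08
d₂ = d₁ − σ√T = -0.0824 − 0.3897 = -0.4721 ≈ -0.47
Risk-neutral Pr[S_T < K] = N(−d₂) = N(0.47) = 0.6808

0.6808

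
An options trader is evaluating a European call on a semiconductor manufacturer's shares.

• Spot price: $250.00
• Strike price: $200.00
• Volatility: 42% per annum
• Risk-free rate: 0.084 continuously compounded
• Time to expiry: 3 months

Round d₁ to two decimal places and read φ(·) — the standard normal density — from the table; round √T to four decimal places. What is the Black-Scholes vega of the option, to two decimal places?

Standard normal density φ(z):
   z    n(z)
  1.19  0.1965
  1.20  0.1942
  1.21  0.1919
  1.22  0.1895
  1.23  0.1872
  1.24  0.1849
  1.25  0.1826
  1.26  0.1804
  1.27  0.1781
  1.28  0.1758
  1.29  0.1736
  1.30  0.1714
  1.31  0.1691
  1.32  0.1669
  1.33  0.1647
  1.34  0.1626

T = 0.25;  σ√T = 0.2100
d₁ = [ln(250/200) + (0.084 + 0.42²/2)·0.25] / 0.2100 = [0.2231 + 0.0430] / 0.2100 = 1.2676 which rounds to 1.27
√T = √0.25 = 0.5000
φ(d₁) = φ(1.27) = 0.1781
vega = S·φ(d₁)·√T = 250·0.1781·0.5000 = 22.2625

22.26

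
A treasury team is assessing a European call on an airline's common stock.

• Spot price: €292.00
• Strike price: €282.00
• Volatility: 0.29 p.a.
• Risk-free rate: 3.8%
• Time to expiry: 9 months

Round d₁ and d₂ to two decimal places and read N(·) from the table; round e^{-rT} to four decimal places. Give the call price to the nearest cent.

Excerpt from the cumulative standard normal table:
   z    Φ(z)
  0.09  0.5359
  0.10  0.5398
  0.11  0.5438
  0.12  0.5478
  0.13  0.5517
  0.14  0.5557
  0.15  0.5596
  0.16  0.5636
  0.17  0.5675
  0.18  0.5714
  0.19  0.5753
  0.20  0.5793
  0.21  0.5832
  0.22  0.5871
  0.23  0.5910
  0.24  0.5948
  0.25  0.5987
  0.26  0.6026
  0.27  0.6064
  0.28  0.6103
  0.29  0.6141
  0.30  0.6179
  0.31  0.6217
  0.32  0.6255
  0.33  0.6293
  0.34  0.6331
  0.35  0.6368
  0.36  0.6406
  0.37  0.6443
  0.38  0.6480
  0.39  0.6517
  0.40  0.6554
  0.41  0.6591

€38.01

T = 0.75;  σ√T = 0.2511
d₁ = [ln(292/282) + (0.038 + ½·0.29²)·0.75] / (σ√T) = (0.0348 + 0.0600) / 0.2511 = 0.3778 ⇒ 0.38
d₂ = 0.3778 − 0.2511 = 0.1267 ⇒ 0.13
exp(−rT) = exp(−0.038·0.75) = 0.9719
C = 292·N(0.38) − 282·0.9719·N(0.13) = 292·0.6480 − 282·0.9719·0.5517 = 189.2160 − 151.2076 = 38.0084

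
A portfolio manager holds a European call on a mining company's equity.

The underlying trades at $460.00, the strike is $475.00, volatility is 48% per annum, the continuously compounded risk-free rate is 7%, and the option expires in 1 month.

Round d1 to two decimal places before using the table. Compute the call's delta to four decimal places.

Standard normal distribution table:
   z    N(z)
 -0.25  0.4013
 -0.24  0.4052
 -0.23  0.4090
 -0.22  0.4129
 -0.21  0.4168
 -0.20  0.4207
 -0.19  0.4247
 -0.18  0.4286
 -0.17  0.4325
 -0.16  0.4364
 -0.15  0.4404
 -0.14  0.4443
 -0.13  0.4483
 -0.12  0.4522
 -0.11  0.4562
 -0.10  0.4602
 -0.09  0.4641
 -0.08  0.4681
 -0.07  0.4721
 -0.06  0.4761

0.4522

σ√T = 0.48·√0.08333 = 0.1386
d₁ = [ln(460/475) + (0.07 + 0.48²/2)·0.08333] / 0.1386 = [-0.0321 + 0.0154] / 0.1386 = -0.1202 ≈ -0.12
N(d₁) = N(-0.12) = 0.4522
Δ_call = N(d₁) = 0.4522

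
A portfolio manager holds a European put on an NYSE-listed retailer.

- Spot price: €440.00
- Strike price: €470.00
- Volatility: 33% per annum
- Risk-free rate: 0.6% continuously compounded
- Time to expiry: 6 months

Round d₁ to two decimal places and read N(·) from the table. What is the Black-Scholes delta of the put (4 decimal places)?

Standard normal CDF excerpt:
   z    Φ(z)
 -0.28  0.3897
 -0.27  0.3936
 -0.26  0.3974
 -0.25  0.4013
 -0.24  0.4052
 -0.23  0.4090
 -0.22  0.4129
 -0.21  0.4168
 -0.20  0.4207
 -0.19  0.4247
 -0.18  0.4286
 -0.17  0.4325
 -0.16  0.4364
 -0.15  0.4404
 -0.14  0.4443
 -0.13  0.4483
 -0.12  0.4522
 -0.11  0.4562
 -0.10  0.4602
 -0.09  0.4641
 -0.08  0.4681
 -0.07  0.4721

-0.5596

T = 0.5;  σ√T = 0.2333
ln(S/K) + (r + σ²/2)T = ln(440/470) + (0.006 + 0.33²/2)·0.5 = -0.0660 + 0.0302 = -0.0357
d₁ = -0.0357 / 0.2333 = -0.1531 which rounds to -0.15
N(d₁) = N(-0.15) = 0.4404
Δ_put = N(d₁) − 1 = 0.4404 − 1 = -0.5596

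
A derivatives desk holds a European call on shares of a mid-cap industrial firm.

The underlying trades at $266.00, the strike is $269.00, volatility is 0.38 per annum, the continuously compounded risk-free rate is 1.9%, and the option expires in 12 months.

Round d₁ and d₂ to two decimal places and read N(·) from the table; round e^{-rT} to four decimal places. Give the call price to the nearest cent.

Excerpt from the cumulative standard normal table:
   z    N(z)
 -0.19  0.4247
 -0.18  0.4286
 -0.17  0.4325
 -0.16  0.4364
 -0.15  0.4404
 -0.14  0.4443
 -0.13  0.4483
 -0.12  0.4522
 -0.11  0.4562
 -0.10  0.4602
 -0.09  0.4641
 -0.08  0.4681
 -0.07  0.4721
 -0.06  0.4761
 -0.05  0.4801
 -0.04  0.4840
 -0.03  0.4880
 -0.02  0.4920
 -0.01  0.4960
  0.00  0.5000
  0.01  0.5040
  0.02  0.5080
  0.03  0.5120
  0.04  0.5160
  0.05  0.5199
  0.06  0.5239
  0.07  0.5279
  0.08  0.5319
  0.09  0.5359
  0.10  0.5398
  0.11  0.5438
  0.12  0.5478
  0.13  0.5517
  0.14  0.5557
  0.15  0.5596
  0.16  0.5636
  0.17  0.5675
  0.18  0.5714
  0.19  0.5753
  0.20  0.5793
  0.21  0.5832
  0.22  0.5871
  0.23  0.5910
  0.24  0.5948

T = 1;  σ√T = 0.3800
d₁ = [ln(266/269) + (0.019 + 0.38²/2)·1] / 0.3800 = [-0.0112 + 0.0912] / 0.3800 = 0.2105 which rounds to 0.21
d₂ = d₁ − σ√T = 0.2105 − 0.3800 = -0.1695 which rounds to -0.17
e^(−rT) = e^(−0.019·1) = 0.9812
N(d₁) = N(0.21) = 0.5832;  N(d₂) = N(-0.17) = 0.4325
C = 266·0.5832 − 269·0.9812·0.4325 = 155.1312 − 114.1553 = 40.9759

$40.98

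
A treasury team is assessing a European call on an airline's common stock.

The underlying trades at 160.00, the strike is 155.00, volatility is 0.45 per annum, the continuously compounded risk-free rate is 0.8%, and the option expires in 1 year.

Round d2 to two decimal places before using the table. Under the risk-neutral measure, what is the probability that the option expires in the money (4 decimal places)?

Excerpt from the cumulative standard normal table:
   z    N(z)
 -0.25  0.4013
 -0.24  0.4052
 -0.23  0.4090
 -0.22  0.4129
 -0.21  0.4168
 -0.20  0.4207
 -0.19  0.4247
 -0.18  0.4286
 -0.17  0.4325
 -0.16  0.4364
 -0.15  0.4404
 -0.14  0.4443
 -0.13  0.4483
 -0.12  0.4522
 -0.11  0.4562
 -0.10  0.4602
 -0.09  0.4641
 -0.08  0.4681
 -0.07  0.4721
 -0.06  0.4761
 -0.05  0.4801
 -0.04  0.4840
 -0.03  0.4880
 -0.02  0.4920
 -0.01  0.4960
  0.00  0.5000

0.4443

σ√T = 0.45·√1 = 0.4500
ln(S/K) + (r + σ²/2)T = ln(160/155) + (0.008 + 0.45²/2)·1 = 0.0317 + 0.1093 = 0.1410
d₁ = 0.1410 / 0.4500 = 0.3133 → 0.31
d₂ = d₁ − σ√T = 0.3133 − 0.4500 = -0.1367 → -0.14
Risk-neutral Pr[S_T > K] = N(d₂) = N(-0.14) = 0.4443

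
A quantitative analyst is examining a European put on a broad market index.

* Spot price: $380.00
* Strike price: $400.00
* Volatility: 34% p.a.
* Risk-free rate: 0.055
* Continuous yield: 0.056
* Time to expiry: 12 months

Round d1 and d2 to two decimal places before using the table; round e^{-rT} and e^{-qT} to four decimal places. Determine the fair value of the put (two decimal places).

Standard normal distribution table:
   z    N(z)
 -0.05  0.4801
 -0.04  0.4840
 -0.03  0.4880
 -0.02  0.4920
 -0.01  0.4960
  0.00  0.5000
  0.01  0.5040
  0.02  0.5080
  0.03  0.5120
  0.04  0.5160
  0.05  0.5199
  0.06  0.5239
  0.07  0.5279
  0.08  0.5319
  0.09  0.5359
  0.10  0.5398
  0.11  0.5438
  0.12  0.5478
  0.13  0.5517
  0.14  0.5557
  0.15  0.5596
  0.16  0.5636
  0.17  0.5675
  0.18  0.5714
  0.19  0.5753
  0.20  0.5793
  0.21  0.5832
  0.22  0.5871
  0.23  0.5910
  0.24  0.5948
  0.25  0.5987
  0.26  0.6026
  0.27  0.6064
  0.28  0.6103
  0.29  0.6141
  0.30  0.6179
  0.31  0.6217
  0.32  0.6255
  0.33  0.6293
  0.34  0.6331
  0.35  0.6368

$60.04

σ√T = 0.34 × 1.0000 = 0.3400
ln(S/K) + (r − q + σ²/2)T = ln(380/400) + (0.055 − 0.056 + 0.34²/2)·1 = -0.0513 + 0.0568 = 0.0055
d₁ = 0.0055 / 0.3400 = 0.0162 ≈ 0.02
d₂ = d₁ − σ√T = 0.0162 − 0.3400 = -0.3238 ≈ -0.32
exp(−qT) = exp(−0.056·1) = 0.9455;  exp(−rT) = exp(−0.055·1) = 0.9465
N(−d₂) = N(0.32) = 0.6255;  N(−d₁) = N(-0.02) = 0.4920
P = 400·0.9465·0.6255 − 380·0.9455·0.4920 = 236.8143 − 176.7707 = 60.0436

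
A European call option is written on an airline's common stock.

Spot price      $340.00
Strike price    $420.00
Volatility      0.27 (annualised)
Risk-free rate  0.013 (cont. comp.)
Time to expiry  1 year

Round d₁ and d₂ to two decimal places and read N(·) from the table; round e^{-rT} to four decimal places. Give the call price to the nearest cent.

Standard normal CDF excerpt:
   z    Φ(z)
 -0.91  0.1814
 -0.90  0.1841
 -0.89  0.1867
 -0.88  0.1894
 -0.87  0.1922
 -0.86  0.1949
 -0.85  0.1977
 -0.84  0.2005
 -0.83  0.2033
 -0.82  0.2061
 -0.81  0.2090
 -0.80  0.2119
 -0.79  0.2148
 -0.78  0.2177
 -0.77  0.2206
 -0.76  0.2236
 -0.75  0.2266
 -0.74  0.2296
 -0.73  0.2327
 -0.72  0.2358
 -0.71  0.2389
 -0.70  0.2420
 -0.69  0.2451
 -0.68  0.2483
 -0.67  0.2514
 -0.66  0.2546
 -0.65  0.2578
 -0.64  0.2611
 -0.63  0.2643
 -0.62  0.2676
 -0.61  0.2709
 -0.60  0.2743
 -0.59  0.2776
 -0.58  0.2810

σ√T = 0.27 × 1.0000 = 0.2700
d₁ = [ln(340/420) + (0.013 + ½·0.27²)·1] / (σ√T) = (-0.2113 + 0.0495) / 0.2700 = -0.5995 ≈ -0.60
d₂ = -0.5995 − 0.2700 = -0.8695 ≈ -0.87
e^(−rT) = e^(−0.013·1) = 0.9871
N(d₁) = N(-0.60) = 0.2743;  N(d₂) = N(-0.87) = 0.1922
C = 340·0.2743 − 420·0.9871·0.1922 = 93.2620 − 79.6827 = 13.5793

$13.58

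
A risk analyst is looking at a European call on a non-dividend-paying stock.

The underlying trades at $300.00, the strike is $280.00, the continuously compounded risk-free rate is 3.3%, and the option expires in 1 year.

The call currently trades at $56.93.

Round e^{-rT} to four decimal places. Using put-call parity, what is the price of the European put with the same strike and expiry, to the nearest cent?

exp(−rT) = exp(−0.033·1) = 0.9675
Put-call parity: C − P = S − K·e^(−rT) = 300 − 280·0.9675 = 300 − 270.9000 = 29.1000
P = C − (C − P) = 56.93 − (29.1000) = 27.8300

$27.83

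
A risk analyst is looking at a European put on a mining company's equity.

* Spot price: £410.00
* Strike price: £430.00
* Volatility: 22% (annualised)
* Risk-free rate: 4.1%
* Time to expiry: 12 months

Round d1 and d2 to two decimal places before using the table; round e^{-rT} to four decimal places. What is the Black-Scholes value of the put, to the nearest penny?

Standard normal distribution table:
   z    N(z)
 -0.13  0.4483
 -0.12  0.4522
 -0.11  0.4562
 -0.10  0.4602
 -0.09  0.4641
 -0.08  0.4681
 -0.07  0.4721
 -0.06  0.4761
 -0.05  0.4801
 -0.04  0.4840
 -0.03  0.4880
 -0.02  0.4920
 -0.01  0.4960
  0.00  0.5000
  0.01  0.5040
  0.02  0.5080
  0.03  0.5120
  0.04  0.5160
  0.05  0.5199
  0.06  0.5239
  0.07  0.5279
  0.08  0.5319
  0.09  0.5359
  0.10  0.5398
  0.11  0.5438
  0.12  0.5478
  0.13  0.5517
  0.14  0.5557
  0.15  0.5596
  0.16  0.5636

£37.42

σ√T = 0.22·√1 = 0.2200
ln(S/K) + (r + σ²/2)T = ln(410/430) + (0.041 + 0.22²/2)·1 = -0.0476 + 0.0652 = 0.0176
d₁ = 0.0176 / 0.2200 = 0.0799 which rounds to 0.08
d₂ = d₁ − σ√T = 0.0799 − 0.2200 = -0.1401 which rounds to -0.14
e^(−rT) = e^(−0.041·1) = 0.9598
P = 430·0.9598·N(0.14) − 410·N(-0.08) = 430·0.9598·0.5557 − 410·0.4681 = 229.3452 − 191.9210 = 37.4242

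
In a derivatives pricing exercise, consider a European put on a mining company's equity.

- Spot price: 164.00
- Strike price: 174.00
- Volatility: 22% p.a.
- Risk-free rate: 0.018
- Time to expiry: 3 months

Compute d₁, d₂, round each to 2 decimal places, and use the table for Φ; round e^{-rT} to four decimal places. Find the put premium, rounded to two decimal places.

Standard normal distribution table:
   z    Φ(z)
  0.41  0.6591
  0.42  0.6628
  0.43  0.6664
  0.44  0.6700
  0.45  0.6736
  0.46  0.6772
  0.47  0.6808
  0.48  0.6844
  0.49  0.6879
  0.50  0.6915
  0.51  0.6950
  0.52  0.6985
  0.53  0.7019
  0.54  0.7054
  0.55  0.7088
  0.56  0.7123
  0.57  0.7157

σ√T = 0.22 × 0.5000 = 0.1100
d₁ = [ln(164/174) + (0.018 + 0.22²/2)·0.25] / 0.1100 = [-0.0592 + 0.0106] / 0.1100 = -0.4422 ≈ -0.44
d₂ = d₁ − σ√T = -0.4422 − 0.1100 = -0.5522 ≈ -0.55
e^(−rT) = e^(−0.018·0.25) = 0.9955
P = 174·0.9955·N(0.55) − 164·N(0.44) = 174·0.9955·0.7088 − 164·0.6700 = 122.7762 − 109.8800 = 12.8962

12.90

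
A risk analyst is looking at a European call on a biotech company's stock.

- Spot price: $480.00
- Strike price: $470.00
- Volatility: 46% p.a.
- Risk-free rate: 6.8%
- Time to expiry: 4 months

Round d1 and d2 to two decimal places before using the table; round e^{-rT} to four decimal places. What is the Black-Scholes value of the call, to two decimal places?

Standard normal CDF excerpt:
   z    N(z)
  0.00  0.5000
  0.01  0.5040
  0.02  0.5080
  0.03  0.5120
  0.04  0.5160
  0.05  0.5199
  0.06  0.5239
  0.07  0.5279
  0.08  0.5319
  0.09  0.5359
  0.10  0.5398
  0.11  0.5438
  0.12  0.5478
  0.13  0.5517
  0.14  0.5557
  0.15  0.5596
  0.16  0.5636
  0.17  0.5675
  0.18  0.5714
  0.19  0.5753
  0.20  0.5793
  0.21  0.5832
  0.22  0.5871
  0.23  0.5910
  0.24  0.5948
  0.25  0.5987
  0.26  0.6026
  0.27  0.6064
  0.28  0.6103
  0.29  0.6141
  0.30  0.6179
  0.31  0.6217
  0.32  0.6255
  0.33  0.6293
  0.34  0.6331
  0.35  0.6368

$61.34

σ√T = 0.46·√0.3333 = 0.2656
d₁ = [ln(480/470) + (0.068 + 0.46²/2)·0.3333] / 0.2656 = [0.0211 + 0.0579] / 0.2656 = 0.2974 ⇒ 0.30
d₂ = d₁ − σ√T = 0.2974 − 0.2656 = 0.0318 ⇒ 0.03
exp(−rT) = exp(−0.068·0.3333) = 0.9776
N(d₁) = N(0.30) = 0.6179;  N(d₂) = N(0.03) = 0.5120
C = 480·0.6179 − 470·0.9776·0.5120 = 296.5920 − 235.2497 = 61.3423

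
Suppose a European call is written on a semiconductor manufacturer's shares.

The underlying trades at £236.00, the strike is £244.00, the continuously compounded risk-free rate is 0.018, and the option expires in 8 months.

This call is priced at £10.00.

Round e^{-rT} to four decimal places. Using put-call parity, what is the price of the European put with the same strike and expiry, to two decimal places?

exp(−rT) = exp(−0.018·0.6667) = 0.9881
Put-call parity: C − P = S − K·e^(−rT) = 236 − 244·0.9881 = 236 − 241.0964 = -5.0964
P = C − (C − P) = 10.00 − (-5.0964) = 15.0964

£15.10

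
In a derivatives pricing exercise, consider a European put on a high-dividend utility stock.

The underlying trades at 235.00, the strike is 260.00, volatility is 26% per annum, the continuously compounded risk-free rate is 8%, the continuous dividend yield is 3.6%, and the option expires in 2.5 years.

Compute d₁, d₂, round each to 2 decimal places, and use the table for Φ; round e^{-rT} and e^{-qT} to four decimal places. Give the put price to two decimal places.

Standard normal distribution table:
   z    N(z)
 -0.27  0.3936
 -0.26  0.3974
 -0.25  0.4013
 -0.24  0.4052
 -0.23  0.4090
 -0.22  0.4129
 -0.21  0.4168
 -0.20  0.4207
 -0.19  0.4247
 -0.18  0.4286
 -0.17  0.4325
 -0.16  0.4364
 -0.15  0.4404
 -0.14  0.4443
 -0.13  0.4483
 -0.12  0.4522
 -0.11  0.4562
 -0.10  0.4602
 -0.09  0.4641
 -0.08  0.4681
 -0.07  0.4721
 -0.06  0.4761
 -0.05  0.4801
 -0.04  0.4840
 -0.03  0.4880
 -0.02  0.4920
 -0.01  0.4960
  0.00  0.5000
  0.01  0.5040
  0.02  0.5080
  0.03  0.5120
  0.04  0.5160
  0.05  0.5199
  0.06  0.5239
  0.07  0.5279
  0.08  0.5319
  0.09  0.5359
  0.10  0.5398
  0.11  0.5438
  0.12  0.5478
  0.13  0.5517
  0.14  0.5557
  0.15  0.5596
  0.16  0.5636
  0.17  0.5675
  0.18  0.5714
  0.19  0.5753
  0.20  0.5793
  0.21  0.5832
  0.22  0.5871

33.79

σ√T = 0.26·√2.5 = 0.4111
d₁ = [ln(235/260) + (0.08 − 0.036 + 0.26²/2)·2.5] / 0.4111 = [-0.1011 + 0.1945] / 0.4111 = 0.2272 which rounds to 0.23
d₂ = d₁ − σ√T = 0.2272 − 0.4111 = -0.1839 which rounds to -0.18
e^(−qT) = e^(−0.036·2.5) = 0.9139;  e^(−rT) = e^(−0.08·2.5) = 0.8187
N(−d₂) = N(0.18) = 0.5714;  N(−d₁) = N(-0.23) = 0.4090
P = 260·0.8187·0.5714 − 235·0.9139·0.4090 = 121.6293 − 87.8395 = 33.7898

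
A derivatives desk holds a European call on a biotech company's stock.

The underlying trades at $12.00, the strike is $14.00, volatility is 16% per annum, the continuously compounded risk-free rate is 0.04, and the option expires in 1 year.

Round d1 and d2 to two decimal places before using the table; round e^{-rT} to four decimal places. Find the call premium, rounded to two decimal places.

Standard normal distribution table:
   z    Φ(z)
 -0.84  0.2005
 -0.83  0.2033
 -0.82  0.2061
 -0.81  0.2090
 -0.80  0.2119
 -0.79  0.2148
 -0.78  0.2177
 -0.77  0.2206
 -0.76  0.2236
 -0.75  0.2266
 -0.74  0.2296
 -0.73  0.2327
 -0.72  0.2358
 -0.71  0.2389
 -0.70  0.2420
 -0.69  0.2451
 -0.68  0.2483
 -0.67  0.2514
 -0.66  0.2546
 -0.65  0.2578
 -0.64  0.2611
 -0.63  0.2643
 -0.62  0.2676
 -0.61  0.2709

$0.28

T = 1;  σ√T = 0.1600
d₁ = [ln(12/14) + (0.04 + 0.16²/2)·1] / 0.1600 = [-0.1542 + 0.0528] / 0.1600 = -0.6334 which rounds to -0.63
d₂ = d₁ − σ√T = -0.6334 − 0.1600 = -0.7934 which rounds to -0.79
e^(−rT) = e^(−0.04·1) = 0.9608
N(d₁) = N(-0.63) = 0.2643;  N(d₂) = N(-0.79) = 0.2148
C = 12·0.2643 − 14·0.9608·0.2148 = 3.1716 − 2.8893 = 0.2823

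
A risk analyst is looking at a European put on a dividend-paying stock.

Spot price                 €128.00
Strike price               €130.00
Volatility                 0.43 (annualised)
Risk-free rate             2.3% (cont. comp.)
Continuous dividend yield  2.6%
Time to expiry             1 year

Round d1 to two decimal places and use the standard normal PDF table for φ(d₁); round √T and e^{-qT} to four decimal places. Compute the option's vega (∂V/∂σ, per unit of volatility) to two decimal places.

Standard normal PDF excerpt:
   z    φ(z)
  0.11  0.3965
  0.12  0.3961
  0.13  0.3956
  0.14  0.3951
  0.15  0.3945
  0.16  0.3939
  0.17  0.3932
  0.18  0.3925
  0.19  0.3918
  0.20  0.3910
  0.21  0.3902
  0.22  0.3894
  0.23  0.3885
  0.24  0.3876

T = 1;  σ√T = 0.4300
d₁ = [ln(128/130) + (0.023 − 0.026 + ½·0.43²)·1] / (σ√T) = (-0.0155 + 0.0894) / 0.4300 = 0.1720 which rounds to 0.17
√T = √1 = 1.0000
φ(d₁) = φ(0.17) = 0.3932
exp(−qT) = exp(−0.026·1) = 0.9743
vega = S·exp(−qT)·φ(d₁)·√T = 128·0.9743·0.3932·1.0000 = 49.0361

49.04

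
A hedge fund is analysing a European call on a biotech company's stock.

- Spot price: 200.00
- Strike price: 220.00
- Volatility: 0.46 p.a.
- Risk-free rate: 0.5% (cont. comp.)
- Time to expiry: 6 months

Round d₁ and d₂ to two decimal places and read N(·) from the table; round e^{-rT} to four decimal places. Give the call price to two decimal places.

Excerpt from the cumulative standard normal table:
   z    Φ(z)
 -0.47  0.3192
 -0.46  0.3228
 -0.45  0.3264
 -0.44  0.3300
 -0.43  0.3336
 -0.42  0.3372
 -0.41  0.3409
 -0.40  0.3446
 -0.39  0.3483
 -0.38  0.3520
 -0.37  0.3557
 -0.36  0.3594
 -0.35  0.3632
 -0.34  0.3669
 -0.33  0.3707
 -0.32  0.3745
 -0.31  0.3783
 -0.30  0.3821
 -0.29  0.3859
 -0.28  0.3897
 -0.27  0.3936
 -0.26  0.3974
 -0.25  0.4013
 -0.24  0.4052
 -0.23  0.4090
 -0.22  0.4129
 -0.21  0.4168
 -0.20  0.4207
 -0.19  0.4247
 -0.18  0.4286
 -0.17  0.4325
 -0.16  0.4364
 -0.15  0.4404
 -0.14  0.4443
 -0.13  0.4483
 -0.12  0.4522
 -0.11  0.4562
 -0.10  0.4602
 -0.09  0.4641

18.81

σ√T = 0.46 × 0.7071 = 0.3253
d₁ = [ln(200/220) + (0.005 + ½·0.46²)·0.5] / (σ√T) = (-0.0953 + 0.0554) / 0.3253 = -0.1227 → -0.12
d₂ = -0.1227 − 0.3253 = -0.4480 → -0.45
exp(−rT) = exp(−0.005·0.5) = 0.9975
N(d₁) = N(-0.12) = 0.4522;  N(d₂) = N(-0.45) = 0.3264
C = 200·0.4522 − 220·0.9975·0.3264 = 90.4400 − 71.6285 = 18.8115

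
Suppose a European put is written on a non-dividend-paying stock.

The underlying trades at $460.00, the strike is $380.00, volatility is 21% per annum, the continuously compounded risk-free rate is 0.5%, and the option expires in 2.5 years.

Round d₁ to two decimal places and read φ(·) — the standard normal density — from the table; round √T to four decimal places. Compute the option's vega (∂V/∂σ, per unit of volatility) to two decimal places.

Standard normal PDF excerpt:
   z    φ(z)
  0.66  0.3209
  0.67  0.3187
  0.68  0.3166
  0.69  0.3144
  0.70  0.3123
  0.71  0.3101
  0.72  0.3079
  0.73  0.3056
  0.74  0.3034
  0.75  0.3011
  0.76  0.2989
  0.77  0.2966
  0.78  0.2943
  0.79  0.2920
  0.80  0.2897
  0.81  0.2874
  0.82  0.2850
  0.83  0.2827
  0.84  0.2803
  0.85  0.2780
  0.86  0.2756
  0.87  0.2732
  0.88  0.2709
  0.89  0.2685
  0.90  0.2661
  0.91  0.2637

214.05

T = 2.5;  σ√T = 0.3320
ln(S/K) + (r + σ²/2)T = ln(460/380) + (0.005 + 0.21²/2)·2.5 = 0.1911 + 0.0676 = 0.2587
d₁ = 0.2587 / 0.3320 = 0.7791 ⇒ 0.78
√T = √2.5 = 1.5811
φ(d₁) = φ(0.78) = 0.2943
vega = S·φ(d₁)·√T = 460·0.2943·1.5811 = 214.0462
(Call and put vega coincide under Black-Scholes.)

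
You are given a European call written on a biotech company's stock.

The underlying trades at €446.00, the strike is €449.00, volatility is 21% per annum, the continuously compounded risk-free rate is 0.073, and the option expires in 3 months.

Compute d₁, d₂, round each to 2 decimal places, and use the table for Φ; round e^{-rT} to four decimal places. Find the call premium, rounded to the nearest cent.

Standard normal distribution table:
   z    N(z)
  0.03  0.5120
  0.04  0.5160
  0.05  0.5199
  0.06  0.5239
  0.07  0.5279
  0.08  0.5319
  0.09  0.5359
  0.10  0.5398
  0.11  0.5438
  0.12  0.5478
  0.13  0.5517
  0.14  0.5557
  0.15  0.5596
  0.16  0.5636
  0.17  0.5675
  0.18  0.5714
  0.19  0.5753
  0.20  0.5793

€20.39

σ√T = 0.21·√0.25 = 0.1050
d₁ = [ln(446/449) + (0.073 + 0.21²/2)·0.25] / 0.1050 = [-0.0067 + 0.0238] / 0.1050 = 0.1625 → 0.16
d₂ = d₁ − σ√T = 0.1625 − 0.1050 = 0.0575 → 0.06
e^(−rT) = e^(−0.073·0.25) = 0.9819
C = 446·N(0.16) − 449·0.9819·N(0.06) = 446·0.5636 − 449·0.9819·0.5239 = 251.3656 − 230.9734 = 20.3922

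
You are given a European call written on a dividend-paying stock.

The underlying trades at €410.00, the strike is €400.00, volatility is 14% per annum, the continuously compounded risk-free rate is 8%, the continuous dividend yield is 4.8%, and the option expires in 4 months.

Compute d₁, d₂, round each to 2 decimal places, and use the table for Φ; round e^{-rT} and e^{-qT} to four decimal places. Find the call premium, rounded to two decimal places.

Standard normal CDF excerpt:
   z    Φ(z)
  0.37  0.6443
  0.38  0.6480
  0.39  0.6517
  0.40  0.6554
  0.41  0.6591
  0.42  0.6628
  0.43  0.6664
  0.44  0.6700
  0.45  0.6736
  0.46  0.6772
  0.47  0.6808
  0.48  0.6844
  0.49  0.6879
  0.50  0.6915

σ√T = 0.14 × 0.5774 = 0.0808
d₁ = [ln(410/400) + (0.08 − 0.048 + ½·0.14²)·0.3333] / (σ√T) = (0.0247 + 0.0139) / 0.0808 = 0.4779 ≈ 0.48
d₂ = 0.4779 − 0.0808 = 0.3970 ≈ 0.40
exp(−qT) = exp(−0.048·0.3333) = 0.9841;  exp(−rT) = exp(−0.08·0.3333) = 0.9737
N(d₁) = N(0.48) = 0.6844;  N(d₂) = N(0.40) = 0.6554
C = 410·0.9841·0.6844 − 400·0.9737·0.6554 = 276.1424 − 255.2652 = 20.8772

€20.88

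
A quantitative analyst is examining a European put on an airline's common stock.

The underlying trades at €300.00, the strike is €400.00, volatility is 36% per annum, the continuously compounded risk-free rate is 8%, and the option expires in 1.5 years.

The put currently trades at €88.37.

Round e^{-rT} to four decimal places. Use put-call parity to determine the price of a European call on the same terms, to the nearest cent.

e^(−rT) = e^(−0.08·1.5) = 0.8869
Put-call parity: C − P = S − K·e^(−rT) = 300 − 400·0.8869 = 300 − 354.7600 = -54.7600
C = P + (C − P) = 88.37 + (-54.7600) = 33.6100

€33.61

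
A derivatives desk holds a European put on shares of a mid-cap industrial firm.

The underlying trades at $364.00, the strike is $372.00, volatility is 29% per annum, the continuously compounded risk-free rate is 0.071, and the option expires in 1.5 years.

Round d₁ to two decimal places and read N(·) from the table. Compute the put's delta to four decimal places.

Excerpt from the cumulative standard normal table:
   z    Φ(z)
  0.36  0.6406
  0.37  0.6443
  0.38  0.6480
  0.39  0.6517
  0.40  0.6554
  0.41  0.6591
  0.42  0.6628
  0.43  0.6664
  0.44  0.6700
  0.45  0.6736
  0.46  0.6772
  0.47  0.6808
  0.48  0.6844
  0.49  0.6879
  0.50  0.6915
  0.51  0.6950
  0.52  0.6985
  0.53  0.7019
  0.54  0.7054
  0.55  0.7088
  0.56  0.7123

-0.3372

σ√T = 0.29·√1.5 = 0.3552
d₁ = [ln(364/372) + (0.071 + ½·0.29²)·1.5] / (σ√T) = (-0.0217 + 0.1696) / 0.3552 = 0.4162 ≈ 0.42
N(d₁) = N(0.42) = 0.6628
Δ_put = N(d₁) − 1 = 0.6628 − 1 = -0.3372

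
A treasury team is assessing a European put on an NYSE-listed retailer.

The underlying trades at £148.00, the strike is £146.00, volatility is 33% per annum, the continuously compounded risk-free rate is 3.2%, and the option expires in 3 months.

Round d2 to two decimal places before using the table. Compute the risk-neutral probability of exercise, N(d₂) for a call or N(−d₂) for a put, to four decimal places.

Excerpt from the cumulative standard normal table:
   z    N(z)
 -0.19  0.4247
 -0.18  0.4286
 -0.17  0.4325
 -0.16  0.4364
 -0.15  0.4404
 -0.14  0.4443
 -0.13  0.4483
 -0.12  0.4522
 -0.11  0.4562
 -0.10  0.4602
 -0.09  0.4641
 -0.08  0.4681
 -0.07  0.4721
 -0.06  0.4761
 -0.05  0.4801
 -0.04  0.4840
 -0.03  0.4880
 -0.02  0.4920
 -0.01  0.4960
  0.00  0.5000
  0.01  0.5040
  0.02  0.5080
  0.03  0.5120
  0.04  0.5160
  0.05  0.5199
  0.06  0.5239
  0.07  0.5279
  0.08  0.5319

σ√T = 0.33 × 0.5000 = 0.1650
ln(S/K) + (r + σ²/2)T = ln(148/146) + (0.032 + 0.33²/2)·0.25 = 0.0136 + 0.0216 = 0.0352
d₁ = 0.0352 / 0.1650 = 0.2134 ⇒ 0.21
d₂ = d₁ − σ√T = 0.2134 − 0.1650 = 0.0484 ⇒ 0.05
Risk-neutral Pr[S_T < K] = N(−d₂) = N(-0.05) = 0.4801

0.4801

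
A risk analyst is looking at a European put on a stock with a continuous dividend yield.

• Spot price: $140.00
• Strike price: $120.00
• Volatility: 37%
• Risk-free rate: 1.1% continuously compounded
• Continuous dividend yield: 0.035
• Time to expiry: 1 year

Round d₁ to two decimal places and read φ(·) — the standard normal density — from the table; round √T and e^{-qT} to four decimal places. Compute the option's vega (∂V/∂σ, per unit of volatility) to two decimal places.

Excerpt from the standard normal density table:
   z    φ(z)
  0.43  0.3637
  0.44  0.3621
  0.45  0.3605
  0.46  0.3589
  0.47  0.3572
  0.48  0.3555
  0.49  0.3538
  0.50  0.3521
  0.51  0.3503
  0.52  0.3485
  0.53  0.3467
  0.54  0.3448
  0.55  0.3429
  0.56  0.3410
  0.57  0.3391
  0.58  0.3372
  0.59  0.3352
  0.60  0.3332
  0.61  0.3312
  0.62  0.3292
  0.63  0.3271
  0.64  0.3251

46.61

σ√T = 0.37·√1 = 0.3700
d₁ = [ln(140/120) + (0.011 − 0.035 + 0.37²/2)·1] / 0.3700 = [0.1542 + 0.0444] / 0.3700 = 0.5368 which rounds to 0.54
√T = √1 = 1.0000
φ(d₁) = φ(0.54) = 0.3448
e^(−qT) = e^(−0.035·1) = 0.9656
vega = S·e^(−qT)·φ(d₁)·√T = 140·0.9656·0.3448·1.0000 = 46.6114
(Vega is the same for a European call and put with the same parameters.)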